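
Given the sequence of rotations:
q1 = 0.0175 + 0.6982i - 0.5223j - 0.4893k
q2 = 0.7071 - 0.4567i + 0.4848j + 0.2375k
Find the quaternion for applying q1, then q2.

q2 · q1 = 0.7007 + 0.3725i - 0.4185j - 0.4418k
0.7007 + 0.3725i - 0.4185j - 0.4418k


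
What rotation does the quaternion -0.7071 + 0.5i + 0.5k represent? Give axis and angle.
axis = (√2/2, 0, √2/2), θ = 3π/2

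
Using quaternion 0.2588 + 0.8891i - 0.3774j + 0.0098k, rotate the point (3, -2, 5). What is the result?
(2.608, -3.174, -4.597)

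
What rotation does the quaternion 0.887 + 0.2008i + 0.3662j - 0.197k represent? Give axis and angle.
axis = (0.4348, 0.793, -0.4266), θ = 55°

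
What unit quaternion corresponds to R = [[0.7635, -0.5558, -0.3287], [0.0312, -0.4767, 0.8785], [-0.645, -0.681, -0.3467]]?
-0.4848 + 0.8042i - 0.1631j - 0.3027k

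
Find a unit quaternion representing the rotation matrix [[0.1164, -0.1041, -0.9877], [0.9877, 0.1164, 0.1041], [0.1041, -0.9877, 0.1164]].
0.5808 - 0.47i - 0.47j + 0.47k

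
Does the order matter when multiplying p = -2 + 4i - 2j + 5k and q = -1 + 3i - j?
Yes: pq = -12 - 5i + 19j - 3k ≠ -12 - 15i - 11j - 7k = qp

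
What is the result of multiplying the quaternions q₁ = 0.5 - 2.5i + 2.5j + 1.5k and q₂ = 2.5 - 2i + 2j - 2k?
-5.75 - 15.25i - 0.75j + 2.75k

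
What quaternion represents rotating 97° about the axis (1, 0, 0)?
0.6626 + 0.749i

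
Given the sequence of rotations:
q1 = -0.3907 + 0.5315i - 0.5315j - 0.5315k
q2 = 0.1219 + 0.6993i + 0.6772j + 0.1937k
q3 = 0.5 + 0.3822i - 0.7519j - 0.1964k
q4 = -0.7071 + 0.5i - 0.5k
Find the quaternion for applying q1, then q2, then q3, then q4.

q2 · q1 = 0.0436 - 0.4654i + 0.1453j - 0.8721k
q3 · q2 · q1 = 0.1376 + 0.4682i + 0.4646j - 0.739k
q4 · q3 · q2 · q1 = -0.7009 - 0.03i - 0.1931j + 0.686k
-0.7009 - 0.03i - 0.1931j + 0.686k


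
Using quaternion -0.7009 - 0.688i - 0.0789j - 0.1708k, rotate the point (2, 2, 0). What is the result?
(1.597, 0.686, 2.232)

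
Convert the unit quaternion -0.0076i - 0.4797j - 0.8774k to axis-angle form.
axis = (-0.0076, -0.4797, -0.8774), θ = π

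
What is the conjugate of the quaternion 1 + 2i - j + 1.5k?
1 - 2i + j - 1.5k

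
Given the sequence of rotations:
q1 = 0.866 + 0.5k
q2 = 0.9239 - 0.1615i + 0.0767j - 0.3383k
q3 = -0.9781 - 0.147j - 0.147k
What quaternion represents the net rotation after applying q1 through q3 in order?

q2 · q1 = 0.9692 - 0.1015i + 0.1472j + 0.169k
q3 · q2 · q1 = -0.9015 + 0.0961i - 0.2715j - 0.3227k
-0.9015 + 0.0961i - 0.2715j - 0.3227k


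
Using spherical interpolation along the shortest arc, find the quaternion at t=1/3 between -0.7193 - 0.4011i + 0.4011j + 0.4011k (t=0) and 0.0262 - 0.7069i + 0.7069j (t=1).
-0.5174 - 0.5682i + 0.5682j + 0.2942k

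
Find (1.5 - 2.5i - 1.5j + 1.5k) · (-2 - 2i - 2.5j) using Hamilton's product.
-11.75 + 5.75i - 3.75j + 0.25k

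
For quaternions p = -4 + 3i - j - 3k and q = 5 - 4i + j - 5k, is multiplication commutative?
No: pq = -22 + 39i + 18j + 4k ≠ -22 + 23i - 36j + 6k = qp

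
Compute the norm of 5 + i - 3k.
√35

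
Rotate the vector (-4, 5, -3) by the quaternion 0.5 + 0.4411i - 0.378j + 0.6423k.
(-5.001, 0.474, -4.976)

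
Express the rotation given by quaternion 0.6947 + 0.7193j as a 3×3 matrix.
[[-0.0348, 0, 0.9994], [0, 1, 0], [-0.9994, 0, -0.0348]]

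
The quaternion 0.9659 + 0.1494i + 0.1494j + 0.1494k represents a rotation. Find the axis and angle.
axis = (√3/3, √3/3, √3/3), θ = π/6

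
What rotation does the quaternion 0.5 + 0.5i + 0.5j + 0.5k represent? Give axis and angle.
axis = (√3/3, √3/3, √3/3), θ = 2π/3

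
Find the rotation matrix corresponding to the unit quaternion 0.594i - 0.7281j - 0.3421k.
[[-0.2943, -0.865, -0.4064], [-0.865, 0.0603, 0.4982], [-0.4064, 0.4982, -0.7659]]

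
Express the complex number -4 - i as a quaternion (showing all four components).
-4 - i + 0j + 0k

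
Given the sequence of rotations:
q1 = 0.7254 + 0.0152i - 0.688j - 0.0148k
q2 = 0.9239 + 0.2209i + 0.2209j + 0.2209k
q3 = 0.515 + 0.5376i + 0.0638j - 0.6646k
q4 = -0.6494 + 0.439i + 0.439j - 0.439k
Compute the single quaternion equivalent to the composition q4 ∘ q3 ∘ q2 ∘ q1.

q2 · q1 = 0.8221 + 0.323i - 0.4688j - 0.0088k
q3 · q2 · q1 = 0.2738 + 0.2962i - 0.3989j - 0.8235k
q4 · q3 · q2 · q1 = -0.4942 - 0.6088i + 0.6107j + 0.1094k
-0.4942 - 0.6088i + 0.6107j + 0.1094k


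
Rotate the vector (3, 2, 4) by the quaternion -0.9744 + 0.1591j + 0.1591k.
(2.076, 1.171, 4.829)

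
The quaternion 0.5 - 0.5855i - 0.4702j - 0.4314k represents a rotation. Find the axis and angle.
axis = (-0.6761, -0.5429, -0.4981), θ = 2π/3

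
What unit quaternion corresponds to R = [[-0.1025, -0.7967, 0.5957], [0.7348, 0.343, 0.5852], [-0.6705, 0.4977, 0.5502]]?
0.6691 - 0.0327i + 0.4731j + 0.5722k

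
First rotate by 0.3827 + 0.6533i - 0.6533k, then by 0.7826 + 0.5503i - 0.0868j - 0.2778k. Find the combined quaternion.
-0.2415 + 0.7786i + 0.1448j - 0.5609k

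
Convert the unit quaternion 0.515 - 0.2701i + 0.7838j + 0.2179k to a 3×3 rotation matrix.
[[-0.3236, -0.6478, 0.6896], [-0.199, 0.7591, 0.6198], [-0.925, 0.0634, -0.3746]]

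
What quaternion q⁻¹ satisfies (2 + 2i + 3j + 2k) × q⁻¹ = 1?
0.0952 - 0.0952i - 0.1429j - 0.0952k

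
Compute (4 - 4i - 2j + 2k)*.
4 + 4i + 2j - 2k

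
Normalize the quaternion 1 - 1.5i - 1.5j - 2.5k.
0.2917 - 0.4376i - 0.4376j - 0.7293k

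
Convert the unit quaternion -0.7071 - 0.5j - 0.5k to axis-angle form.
axis = (0, -√2/2, -√2/2), θ = 3π/2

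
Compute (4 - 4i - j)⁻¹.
0.1212 + 0.1212i + 0.0303j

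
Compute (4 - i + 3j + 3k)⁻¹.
0.1143 + 0.0286i - 0.0857j - 0.0857k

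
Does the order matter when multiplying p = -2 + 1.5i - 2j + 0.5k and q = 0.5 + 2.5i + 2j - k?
Yes: pq = -0.25 - 3.25i - 2.25j + 10.25k ≠ -0.25 - 5.25i - 7.75j - 5.75k = qp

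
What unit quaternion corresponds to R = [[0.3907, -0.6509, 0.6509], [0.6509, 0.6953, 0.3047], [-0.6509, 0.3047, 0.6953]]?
0.8339 + 0.3903j + 0.3903k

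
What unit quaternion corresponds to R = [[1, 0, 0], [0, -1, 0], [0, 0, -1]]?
i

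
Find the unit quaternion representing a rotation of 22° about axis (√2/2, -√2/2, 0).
0.9816 + 0.1349i - 0.1349j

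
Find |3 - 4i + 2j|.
√29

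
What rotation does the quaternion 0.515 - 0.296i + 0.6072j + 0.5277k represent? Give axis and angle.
axis = (-0.3453, 0.7084, 0.6156), θ = 118°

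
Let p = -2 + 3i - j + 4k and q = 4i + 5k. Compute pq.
-32 - 13i + j - 6k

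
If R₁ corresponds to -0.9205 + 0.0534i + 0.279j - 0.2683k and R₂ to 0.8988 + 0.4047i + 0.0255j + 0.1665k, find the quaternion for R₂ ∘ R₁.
-0.8114 - 0.3778i + 0.3448j - 0.2829k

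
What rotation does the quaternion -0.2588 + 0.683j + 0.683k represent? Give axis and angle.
axis = (0, √2/2, √2/2), θ = 7π/6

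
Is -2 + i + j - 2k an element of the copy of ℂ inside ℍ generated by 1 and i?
No. The quaternion -2 + i + j - 2k has j-coefficient y = 1 and k-coefficient z = -2, not both zero, so it does not lie in the complex subalgebra spanned by 1 and i.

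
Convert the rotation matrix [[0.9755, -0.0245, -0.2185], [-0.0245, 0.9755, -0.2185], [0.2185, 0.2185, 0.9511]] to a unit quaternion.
0.9877 + 0.1106i - 0.1106j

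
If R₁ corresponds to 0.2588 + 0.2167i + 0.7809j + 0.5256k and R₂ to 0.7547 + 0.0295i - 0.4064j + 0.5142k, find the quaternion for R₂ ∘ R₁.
0.236 - 0.444i + 0.5801j + 0.6408k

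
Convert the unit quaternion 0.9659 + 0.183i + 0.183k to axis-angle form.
axis = (√2/2, 0, √2/2), θ = π/6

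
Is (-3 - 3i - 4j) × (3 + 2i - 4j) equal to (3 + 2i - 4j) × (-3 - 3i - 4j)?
No: pq = -19 - 15i + 20k ≠ -19 - 15i - 20k = qp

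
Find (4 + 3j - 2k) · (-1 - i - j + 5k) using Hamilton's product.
9 + 9i - 5j + 25k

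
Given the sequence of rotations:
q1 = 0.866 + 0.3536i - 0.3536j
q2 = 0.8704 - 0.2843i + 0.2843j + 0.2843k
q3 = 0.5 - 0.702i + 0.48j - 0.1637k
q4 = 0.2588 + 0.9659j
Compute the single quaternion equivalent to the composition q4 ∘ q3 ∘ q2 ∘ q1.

q2 · q1 = 0.9548 + 0.1621i + 0.039j + 0.2462k
q3 · q2 · q1 = 0.6128 - 0.4647i + 0.6241j - 0.1384k
q4 · q3 · q2 · q1 = -0.4442 - 0.2539i + 0.7534j + 0.413k
-0.4442 - 0.2539i + 0.7534j + 0.413k


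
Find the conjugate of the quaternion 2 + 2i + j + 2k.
2 - 2i - j - 2k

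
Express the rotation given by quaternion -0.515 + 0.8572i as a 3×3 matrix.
[[1, 0, 0], [0, -0.4696, 0.8829], [0, -0.8829, -0.4696]]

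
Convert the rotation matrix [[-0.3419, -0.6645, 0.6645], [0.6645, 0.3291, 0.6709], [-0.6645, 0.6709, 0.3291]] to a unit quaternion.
0.5737 + 0.5792j + 0.5792k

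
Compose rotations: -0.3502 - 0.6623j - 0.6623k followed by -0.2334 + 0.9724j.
0.7258 - 0.644i - 0.186j + 0.1546k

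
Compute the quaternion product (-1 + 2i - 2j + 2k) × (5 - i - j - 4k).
3 + 21i - 3j + 10k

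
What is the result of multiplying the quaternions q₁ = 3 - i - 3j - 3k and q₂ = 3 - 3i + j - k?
6 - 6i + 2j - 22k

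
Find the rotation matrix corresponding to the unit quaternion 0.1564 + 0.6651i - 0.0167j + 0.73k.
[[-0.0664, -0.2506, 0.9658], [0.2061, -0.9505, -0.2324], [0.9763, 0.1837, 0.1147]]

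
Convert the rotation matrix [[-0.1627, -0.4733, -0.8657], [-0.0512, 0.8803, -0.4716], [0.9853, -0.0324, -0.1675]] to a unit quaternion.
0.6225 + 0.1764i - 0.7434j + 0.1695k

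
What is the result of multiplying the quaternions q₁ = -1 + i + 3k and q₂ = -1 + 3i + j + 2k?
-8 - 7i + 6j - 4k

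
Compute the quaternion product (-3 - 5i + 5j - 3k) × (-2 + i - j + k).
19 + 9i - 5j + 3k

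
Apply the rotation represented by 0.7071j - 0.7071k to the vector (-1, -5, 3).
(1, -3, 5)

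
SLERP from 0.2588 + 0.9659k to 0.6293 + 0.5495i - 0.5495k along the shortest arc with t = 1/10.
0.1641 - 0.0704i + 0.9839k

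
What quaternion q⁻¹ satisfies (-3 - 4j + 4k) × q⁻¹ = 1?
-0.0732 + 0.0976j - 0.0976k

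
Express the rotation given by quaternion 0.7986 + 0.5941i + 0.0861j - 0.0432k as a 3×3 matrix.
[[0.9814, 0.1713, 0.0862], [0.0333, 0.2904, -0.9563], [-0.1888, 0.9415, 0.2793]]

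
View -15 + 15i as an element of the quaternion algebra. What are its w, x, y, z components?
-15 + 15i + 0j + 0k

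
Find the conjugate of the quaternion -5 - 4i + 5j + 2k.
-5 + 4i - 5j - 2k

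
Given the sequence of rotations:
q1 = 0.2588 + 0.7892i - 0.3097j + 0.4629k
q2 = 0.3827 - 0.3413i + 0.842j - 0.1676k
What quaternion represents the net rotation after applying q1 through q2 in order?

q2 · q1 = 0.7067 + 0.5516i + 0.1251j - 0.425k
0.7067 + 0.5516i + 0.1251j - 0.425k


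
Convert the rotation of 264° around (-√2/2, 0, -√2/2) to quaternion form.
-0.6691 - 0.5255i - 0.5255k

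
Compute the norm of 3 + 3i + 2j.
√22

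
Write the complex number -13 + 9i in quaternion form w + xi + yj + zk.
-13 + 9i + 0j + 0k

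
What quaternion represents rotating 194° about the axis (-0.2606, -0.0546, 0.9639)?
-0.1219 - 0.2587i - 0.0542j + 0.9567k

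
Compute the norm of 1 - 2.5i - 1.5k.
3.082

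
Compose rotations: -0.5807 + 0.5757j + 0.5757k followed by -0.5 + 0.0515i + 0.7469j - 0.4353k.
0.111 + 0.6507i - 0.7512j - 0.0054k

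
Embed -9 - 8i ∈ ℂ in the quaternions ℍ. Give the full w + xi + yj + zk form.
-9 - 8i + 0j + 0k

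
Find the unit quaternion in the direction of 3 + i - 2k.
0.8018 + 0.2673i - 0.5345k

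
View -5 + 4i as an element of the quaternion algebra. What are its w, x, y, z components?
-5 + 4i + 0j + 0k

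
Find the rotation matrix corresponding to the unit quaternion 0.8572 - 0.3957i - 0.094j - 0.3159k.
[[0.7827, 0.616, 0.0888], [-0.4672, 0.4873, 0.7378], [0.4112, -0.619, 0.6692]]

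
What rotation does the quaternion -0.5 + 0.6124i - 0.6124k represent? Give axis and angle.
axis = (√2/2, 0, -√2/2), θ = 4π/3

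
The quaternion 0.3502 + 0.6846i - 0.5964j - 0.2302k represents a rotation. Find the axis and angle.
axis = (0.7309, -0.6367, -0.2458), θ = 139°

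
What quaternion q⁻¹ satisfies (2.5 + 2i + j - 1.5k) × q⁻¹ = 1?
0.1852 - 0.1481i - 0.0741j + 0.1111k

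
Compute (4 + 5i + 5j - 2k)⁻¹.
0.0571 - 0.0714i - 0.0714j + 0.0286k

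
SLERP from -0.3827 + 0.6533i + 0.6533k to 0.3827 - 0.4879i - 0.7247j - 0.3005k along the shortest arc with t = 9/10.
-0.396 + 0.5235i + 0.668j + 0.3508k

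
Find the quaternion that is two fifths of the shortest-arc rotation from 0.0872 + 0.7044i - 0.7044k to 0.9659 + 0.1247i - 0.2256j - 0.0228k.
0.5817 + 0.5954i - 0.1206j - 0.5409k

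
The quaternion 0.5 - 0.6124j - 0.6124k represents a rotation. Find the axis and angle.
axis = (0, -√2/2, -√2/2), θ = 2π/3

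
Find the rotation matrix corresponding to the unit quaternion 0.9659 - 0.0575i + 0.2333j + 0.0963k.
[[0.8726, -0.2129, 0.4396], [0.1592, 0.9748, 0.156], [-0.4618, -0.0661, 0.8845]]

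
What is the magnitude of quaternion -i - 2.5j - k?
2.872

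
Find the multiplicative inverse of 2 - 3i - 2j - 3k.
0.0769 + 0.1154i + 0.0769j + 0.1154k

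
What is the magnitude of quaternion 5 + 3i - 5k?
√59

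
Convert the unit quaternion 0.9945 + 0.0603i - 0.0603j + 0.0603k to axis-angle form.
axis = (√3/3, -√3/3, √3/3), θ = 12°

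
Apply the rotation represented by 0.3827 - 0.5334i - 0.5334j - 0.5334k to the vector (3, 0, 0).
(-0.414, 0.482, 2.932)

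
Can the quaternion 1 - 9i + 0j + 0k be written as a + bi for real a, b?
Yes. The quaternion 1 - 9i has j- and k-coefficients y = z = 0, so it lies in the complex subalgebra spanned by 1 and i.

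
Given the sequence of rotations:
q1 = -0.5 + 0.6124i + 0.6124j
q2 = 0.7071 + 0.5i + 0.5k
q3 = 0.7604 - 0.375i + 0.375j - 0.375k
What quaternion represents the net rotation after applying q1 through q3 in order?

q2 · q1 = -0.6597 - 0.1232i + 0.7392j + 0.0562k
q3 · q2 · q1 = -0.804 + 0.452i + 0.382j + 0.0591k
-0.804 + 0.452i + 0.382j + 0.0591k


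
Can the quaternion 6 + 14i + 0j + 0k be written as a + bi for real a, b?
Yes. The quaternion 6 + 14i has j- and k-coefficients y = z = 0, so it lies in the complex subalgebra spanned by 1 and i.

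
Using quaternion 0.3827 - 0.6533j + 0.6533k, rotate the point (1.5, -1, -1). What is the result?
(-0.061, 1.457, 1.457)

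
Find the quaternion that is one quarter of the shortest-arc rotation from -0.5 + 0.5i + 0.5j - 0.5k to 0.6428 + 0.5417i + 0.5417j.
-0.2165 + 0.6182i + 0.6182j - 0.4345k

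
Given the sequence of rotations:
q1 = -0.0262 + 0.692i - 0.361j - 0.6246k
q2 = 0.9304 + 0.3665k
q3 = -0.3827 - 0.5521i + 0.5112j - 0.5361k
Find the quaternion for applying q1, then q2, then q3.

q2 · q1 = 0.2045 + 0.7761i - 0.0823j - 0.5907k
q3 · q2 · q1 = 0.0756 - 0.756i - 0.6062j - 0.2349k
0.0756 - 0.756i - 0.6062j - 0.2349k


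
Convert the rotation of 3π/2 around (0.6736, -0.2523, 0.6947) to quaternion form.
-0.7071 + 0.4763i - 0.1784j + 0.4912k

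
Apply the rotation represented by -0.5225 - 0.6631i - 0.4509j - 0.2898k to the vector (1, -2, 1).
(0.691, 0.564, -2.281)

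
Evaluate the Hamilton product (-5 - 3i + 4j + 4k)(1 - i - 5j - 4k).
28 + 6i + 13j + 43k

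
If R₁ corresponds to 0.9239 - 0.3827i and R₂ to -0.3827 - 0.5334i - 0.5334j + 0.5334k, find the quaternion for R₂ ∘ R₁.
-0.5577 - 0.3463i - 0.6969j + 0.2887k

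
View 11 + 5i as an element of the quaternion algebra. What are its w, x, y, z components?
11 + 5i + 0j + 0k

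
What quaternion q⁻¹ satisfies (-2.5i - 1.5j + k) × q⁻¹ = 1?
0.2632i + 0.1579j - 0.1053k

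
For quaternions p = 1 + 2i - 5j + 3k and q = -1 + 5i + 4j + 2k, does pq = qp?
No: pq = 3 - 19i + 20j + 32k ≠ 3 + 25i - 2j - 34k = qp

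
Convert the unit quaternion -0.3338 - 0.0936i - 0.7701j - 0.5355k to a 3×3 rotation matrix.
[[-0.7596, -0.2133, 0.6144], [0.5017, 0.409, 0.7623], [-0.4139, 0.8873, -0.2036]]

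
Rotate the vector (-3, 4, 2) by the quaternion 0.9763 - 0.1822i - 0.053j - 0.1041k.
(-2.159, 4.933, 0.053)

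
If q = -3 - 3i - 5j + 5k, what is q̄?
-3 + 3i + 5j - 5k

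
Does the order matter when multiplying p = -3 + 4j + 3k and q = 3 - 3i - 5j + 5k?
Yes: pq = -4 + 44i + 18j + 6k ≠ -4 - 26i + 36j - 18k = qp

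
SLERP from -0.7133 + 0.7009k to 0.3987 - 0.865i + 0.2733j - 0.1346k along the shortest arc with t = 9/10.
-0.4676 + 0.8172i - 0.2582j + 0.2165k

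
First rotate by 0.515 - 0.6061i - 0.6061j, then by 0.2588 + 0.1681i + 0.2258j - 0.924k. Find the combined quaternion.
0.372 - 0.6303i + 0.5195j - 0.4409k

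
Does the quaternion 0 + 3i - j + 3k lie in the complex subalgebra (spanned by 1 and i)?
No. The quaternion 3i - j + 3k has j-coefficient y = -1 and k-coefficient z = 3, not both zero, so it does not lie in the complex subalgebra spanned by 1 and i.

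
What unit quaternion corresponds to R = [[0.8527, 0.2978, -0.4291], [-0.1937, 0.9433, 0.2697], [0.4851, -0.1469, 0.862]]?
0.9563 - 0.1089i - 0.239j - 0.1285k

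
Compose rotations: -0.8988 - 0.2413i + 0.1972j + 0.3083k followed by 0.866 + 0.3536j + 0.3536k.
-0.9571 - 0.1697i - 0.2324j + 0.0345k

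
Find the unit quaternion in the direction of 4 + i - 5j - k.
0.61 + 0.1525i - 0.7625j - 0.1525k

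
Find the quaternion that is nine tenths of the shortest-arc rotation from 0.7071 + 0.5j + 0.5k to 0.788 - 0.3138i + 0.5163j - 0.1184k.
0.7981 - 0.2872i + 0.5269j - 0.0539k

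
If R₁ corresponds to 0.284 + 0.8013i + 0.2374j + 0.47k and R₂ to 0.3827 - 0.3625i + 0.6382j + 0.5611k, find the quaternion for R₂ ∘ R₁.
-0.0161 + 0.3705i + 0.8921j - 0.2582k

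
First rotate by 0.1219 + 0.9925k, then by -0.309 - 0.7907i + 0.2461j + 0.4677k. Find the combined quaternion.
-0.5019 + 0.1479i + 0.8148j - 0.2497k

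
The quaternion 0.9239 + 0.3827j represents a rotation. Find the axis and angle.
axis = (0, 1, 0), θ = π/4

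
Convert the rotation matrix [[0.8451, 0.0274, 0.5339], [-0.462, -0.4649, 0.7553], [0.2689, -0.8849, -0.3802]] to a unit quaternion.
-0.5 + 0.8201i - 0.1325j + 0.2447k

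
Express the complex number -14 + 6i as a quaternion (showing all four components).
-14 + 6i + 0j + 0k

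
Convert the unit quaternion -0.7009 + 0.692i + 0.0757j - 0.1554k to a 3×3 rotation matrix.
[[0.9402, -0.1131, -0.3212], [0.3226, -0.006, 0.9465], [-0.109, -0.9936, 0.0308]]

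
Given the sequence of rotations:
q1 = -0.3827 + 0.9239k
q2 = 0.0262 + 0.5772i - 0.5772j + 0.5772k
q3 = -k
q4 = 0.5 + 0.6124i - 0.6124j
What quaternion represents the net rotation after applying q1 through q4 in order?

q2 · q1 = -0.5433 - 0.7542i - 0.3124j - 0.1967k
q3 · q2 · q1 = -0.1967 - 0.3124i + 0.7542j + 0.5433k
q4 · q3 · q2 · q1 = 0.5548 - 0.6094i + 0.1648j + 0.5422k
0.5548 - 0.6094i + 0.1648j + 0.5422k


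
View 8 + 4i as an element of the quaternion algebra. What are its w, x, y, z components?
8 + 4i + 0j + 0k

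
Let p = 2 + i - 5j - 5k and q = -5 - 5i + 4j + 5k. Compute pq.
40 - 20i + 53j + 14k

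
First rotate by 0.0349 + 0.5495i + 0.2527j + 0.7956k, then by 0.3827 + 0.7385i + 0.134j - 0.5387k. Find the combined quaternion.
0.0023 + 0.4788i - 0.7822j + 0.3987k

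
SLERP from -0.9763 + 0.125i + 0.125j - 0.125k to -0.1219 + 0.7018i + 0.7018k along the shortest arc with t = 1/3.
-0.8669 + 0.4325i + 0.1037j + 0.2251k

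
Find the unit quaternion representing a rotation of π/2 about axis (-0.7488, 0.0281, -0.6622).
0.7071 - 0.5295i + 0.0199j - 0.4682k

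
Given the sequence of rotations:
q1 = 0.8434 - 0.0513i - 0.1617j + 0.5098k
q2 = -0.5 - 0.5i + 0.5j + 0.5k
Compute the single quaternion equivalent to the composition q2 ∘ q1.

q2 · q1 = -0.6214 - 0.0603i + 0.7318j + 0.2733k
-0.6214 - 0.0603i + 0.7318j + 0.2733k


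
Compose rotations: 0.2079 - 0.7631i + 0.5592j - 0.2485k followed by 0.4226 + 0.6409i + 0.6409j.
0.2185 - 0.3485i + 0.5288j + 0.7424k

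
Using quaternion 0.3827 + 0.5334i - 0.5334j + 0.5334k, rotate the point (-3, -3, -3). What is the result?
(2.864, 3.828, -2.035)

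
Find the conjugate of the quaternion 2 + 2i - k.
2 - 2i + k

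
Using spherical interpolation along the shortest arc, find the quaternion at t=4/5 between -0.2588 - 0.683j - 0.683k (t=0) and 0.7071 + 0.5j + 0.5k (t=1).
-0.6293 - 0.5495j - 0.5495k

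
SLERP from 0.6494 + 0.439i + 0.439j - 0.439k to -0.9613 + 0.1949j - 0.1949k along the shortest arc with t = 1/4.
0.8283 + 0.3619i + 0.3025j - 0.3025k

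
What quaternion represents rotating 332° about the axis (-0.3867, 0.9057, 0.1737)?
-0.9703 - 0.0936i + 0.2191j + 0.042k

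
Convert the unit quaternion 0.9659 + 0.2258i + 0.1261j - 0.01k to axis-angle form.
axis = (0.8724, 0.4872, -0.0386), θ = π/6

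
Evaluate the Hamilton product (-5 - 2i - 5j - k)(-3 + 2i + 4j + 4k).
43 - 20i + j - 15k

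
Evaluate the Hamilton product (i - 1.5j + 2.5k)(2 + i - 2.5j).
-4.75 + 8.25i - 0.5j + 4k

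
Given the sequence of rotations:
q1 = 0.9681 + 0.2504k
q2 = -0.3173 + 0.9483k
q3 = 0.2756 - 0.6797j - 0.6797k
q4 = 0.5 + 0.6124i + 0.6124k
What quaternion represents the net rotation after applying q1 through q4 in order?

q2 · q1 = -0.5446 + 0.8386k
q3 · q2 · q1 = 0.4199 - 0.57i + 0.3702j + 0.6013k
q4 · q3 · q2 · q1 = 0.1908 - 0.2546i - 0.5322j + 0.7845k
0.1908 - 0.2546i - 0.5322j + 0.7845k


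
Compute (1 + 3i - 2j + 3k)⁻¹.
0.0435 - 0.1304i + 0.087j - 0.1304k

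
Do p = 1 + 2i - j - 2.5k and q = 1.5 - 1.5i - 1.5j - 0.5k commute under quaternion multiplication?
No: pq = 1.75 - 1.75i + 1.75j - 8.75k ≠ 1.75 + 4.75i - 7.75j + 0.25k = qp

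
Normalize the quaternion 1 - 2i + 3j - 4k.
0.1826 - 0.3651i + 0.5477j - 0.7303k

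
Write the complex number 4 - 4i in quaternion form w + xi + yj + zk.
4 - 4i + 0j + 0k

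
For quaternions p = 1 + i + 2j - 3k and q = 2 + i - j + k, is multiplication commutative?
No: pq = 6 + 2i - j - 8k ≠ 6 + 4i + 7j - 2k = qp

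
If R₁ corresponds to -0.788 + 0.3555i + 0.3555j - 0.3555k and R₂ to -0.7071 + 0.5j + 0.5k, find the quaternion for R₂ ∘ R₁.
0.5572 - 0.6069i - 0.4676j - 0.3204k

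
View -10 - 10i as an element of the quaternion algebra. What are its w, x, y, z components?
-10 - 10i + 0j + 0k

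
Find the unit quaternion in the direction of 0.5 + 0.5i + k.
0.4082 + 0.4082i + 0.8165k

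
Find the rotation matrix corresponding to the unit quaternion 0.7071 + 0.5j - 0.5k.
[[0, 0.7071, 0.7071], [-0.7071, 0.5, -0.5], [-0.7071, -0.5, 0.5]]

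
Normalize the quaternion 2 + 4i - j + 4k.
0.3288 + 0.6576i - 0.1644j + 0.6576k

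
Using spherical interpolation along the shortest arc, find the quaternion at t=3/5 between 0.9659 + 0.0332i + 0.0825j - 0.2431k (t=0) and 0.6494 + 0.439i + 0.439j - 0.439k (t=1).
0.8208 + 0.2907i + 0.3117j - 0.3802k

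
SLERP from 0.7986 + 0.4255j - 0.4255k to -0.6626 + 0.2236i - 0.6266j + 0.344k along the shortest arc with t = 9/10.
0.68 - 0.202i + 0.6094j - 0.3541k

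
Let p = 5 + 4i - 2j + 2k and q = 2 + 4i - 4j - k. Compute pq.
-12 + 38i - 12j - 9k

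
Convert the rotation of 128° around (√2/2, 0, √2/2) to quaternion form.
0.4384 + 0.6355i + 0.6355k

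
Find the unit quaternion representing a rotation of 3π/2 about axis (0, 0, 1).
-0.7071 + 0.7071k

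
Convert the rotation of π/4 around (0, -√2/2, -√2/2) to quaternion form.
0.9239 - 0.2706j - 0.2706k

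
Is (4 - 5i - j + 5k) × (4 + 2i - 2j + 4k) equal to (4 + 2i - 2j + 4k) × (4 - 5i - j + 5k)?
No: pq = 4 - 6i + 18j + 48k ≠ 4 - 18i - 42j + 24k = qp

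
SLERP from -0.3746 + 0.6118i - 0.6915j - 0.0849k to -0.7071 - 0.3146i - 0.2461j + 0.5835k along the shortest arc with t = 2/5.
-0.6577 + 0.2906i - 0.6493j + 0.2475k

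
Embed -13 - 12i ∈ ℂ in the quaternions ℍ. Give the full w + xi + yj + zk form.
-13 - 12i + 0j + 0k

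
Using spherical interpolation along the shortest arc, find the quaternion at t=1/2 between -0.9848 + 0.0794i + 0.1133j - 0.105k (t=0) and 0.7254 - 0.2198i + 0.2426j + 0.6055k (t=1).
-0.9095 + 0.1591i - 0.0688j - 0.3778k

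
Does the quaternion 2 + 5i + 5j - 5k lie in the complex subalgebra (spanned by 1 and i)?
No. The quaternion 2 + 5i + 5j - 5k has j-coefficient y = 5 and k-coefficient z = -5, not both zero, so it does not lie in the complex subalgebra spanned by 1 and i.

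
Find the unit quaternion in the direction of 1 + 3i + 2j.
0.2673 + 0.8018i + 0.5345j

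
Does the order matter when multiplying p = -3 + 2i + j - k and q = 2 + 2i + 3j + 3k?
Yes: pq = -10 + 4i - 15j - 7k ≠ -10 - 8i + j - 15k = qp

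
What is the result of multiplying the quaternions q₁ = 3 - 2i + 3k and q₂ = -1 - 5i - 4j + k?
-16 - i - 25j + 8k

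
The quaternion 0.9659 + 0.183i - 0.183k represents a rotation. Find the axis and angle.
axis = (√2/2, 0, -√2/2), θ = π/6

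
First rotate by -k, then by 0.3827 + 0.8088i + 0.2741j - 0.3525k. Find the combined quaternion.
-0.3525 - 0.2741i + 0.8088j - 0.3827k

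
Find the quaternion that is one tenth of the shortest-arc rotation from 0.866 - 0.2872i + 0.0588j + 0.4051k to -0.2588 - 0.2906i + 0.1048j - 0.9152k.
0.8398 - 0.2332i + 0.0423j + 0.4885k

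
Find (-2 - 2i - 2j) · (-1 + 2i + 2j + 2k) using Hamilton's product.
10 - 6i + 2j - 4k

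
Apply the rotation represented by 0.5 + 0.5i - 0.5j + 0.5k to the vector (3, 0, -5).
(0, 5, 3)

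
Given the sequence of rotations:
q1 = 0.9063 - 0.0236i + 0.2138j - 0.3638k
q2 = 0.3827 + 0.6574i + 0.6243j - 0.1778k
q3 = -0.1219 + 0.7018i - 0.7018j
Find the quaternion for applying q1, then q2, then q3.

q2 · q1 = 0.1642 + 0.3977i + 0.891j - 0.1451k
q3 · q2 · q1 = 0.3262 + 0.1686i - 0.122j + 0.9221k
0.3262 + 0.1686i - 0.122j + 0.9221k


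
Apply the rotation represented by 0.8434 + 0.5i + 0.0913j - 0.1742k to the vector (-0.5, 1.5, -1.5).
(0.147, 2.073, 0.656)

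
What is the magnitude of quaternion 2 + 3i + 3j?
√22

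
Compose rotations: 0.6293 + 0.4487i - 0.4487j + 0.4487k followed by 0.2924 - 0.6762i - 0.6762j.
0.184 - 0.5977i - 0.2533j + 0.738k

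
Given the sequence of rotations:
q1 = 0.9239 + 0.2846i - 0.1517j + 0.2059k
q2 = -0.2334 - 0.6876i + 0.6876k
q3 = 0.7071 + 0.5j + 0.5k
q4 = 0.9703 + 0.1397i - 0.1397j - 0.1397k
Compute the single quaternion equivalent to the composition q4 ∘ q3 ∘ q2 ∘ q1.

q2 · q1 = -0.1615 - 0.5974i + 0.3727j + 0.6915k
q3 · q2 · q1 = -0.6463 - 0.263i - 0.1159j + 0.7069k
q4 · q3 · q2 · q1 = -0.5078 - 0.4604i - 0.0842j + 0.7233k
-0.5078 - 0.4604i - 0.0842j + 0.7233k


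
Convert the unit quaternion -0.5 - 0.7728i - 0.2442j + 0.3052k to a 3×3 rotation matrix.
[[0.6944, 0.6826, -0.2275], [0.0722, -0.3807, -0.9219], [-0.7159, 0.6237, -0.3137]]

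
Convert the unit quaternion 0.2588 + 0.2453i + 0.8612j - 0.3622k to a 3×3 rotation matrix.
[[-0.7457, 0.61, 0.2681], [0.235, 0.6173, -0.7508], [-0.6235, -0.4969, -0.6037]]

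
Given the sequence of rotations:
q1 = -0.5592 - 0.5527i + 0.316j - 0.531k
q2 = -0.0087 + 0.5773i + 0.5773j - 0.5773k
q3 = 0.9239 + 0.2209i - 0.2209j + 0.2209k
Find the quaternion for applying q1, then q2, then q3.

q2 · q1 = -0.165 - 0.4421i + 0.3j + 0.8289k
q3 · q2 · q1 = -0.1716 - 0.6943i + 0.0329j + 0.698k
-0.1716 - 0.6943i + 0.0329j + 0.698k


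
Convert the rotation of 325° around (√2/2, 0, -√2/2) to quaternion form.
-0.9537 + 0.2126i - 0.2126k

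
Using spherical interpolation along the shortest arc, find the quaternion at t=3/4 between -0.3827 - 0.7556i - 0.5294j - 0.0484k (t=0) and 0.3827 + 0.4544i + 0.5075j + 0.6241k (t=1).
-0.3991 - 0.5547i - 0.5352j - 0.4966k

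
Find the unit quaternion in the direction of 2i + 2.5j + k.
0.5963i + 0.7454j + 0.2981k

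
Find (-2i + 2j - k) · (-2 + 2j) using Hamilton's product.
-4 + 6i - 4j - 2k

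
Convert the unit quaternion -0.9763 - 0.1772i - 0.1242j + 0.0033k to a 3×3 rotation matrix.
[[0.9691, 0.0505, 0.2413], [0.0376, 0.9372, -0.3468], [-0.2437, 0.3452, 0.9063]]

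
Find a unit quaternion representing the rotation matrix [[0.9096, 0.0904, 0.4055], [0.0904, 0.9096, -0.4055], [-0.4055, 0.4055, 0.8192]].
0.9537 + 0.2126i + 0.2126j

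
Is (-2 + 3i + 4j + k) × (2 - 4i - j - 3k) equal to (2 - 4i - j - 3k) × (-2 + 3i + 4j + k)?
No: pq = 15 + 3i + 15j + 21k ≠ 15 + 25i + 5j - 5k = qp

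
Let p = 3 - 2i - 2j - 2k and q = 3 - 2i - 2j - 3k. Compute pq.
-5 - 10i - 14j - 15k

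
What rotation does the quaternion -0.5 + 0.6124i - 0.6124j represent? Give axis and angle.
axis = (√2/2, -√2/2, 0), θ = 4π/3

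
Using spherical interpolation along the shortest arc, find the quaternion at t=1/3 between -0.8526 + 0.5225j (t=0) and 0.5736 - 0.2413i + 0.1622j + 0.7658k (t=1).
-0.8842 + 0.099i + 0.331j - 0.3143k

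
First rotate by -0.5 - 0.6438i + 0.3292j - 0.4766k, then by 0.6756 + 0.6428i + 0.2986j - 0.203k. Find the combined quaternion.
-0.119 - 0.8318i + 0.5102j + 0.1834k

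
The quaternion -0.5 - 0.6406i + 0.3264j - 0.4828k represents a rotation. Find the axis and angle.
axis = (-0.7397, 0.3769, -0.5575), θ = 4π/3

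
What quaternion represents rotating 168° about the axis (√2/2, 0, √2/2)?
0.1045 + 0.7032i + 0.7032k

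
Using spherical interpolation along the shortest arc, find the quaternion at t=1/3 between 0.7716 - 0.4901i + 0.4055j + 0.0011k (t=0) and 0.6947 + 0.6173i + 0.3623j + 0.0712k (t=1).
0.8789 - 0.1194i + 0.4608j + 0.0304k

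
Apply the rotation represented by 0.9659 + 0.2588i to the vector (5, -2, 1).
(5, -2.232, -0.134)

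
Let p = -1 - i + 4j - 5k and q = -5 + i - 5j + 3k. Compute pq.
41 - 9i - 17j + 23k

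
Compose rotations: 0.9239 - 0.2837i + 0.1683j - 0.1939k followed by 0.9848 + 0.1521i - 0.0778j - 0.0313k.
0.96 - 0.1185i + 0.1322j - 0.2163k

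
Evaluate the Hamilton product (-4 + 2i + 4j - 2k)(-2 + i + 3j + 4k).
2 + 14i - 30j - 10k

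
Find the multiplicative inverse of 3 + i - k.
0.2727 - 0.0909i + 0.0909k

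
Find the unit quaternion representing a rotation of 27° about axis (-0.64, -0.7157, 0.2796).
0.9724 - 0.1494i - 0.1671j + 0.0653k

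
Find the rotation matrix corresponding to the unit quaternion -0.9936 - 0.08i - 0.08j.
[[0.9872, 0.0128, 0.159], [0.0128, 0.9872, -0.159], [-0.159, 0.159, 0.9744]]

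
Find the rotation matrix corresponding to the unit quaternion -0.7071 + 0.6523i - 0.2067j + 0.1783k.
[[0.851, -0.0175, 0.5249], [-0.5218, 0.0854, 0.8488], [-0.0597, -0.9962, 0.0636]]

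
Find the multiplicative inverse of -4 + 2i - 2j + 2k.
-0.1429 - 0.0714i + 0.0714j - 0.0714k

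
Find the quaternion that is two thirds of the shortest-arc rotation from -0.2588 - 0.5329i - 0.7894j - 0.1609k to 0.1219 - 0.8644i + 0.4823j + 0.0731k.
-0.0226 - 0.9993i + 0.0254j - 0.0164k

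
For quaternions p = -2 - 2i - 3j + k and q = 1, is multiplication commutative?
Yes: pq = qp = -2 - 2i - 3j + k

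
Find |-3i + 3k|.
√18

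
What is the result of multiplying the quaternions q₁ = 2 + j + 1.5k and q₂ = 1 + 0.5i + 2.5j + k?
-2 - 1.75i + 6.75j + 3k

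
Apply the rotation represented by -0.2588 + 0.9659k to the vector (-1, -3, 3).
(-0.634, 3.098, 3)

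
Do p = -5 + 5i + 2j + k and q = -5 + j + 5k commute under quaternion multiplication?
No: pq = 18 - 16i - 40j - 25k ≠ 18 - 34i + 10j - 35k = qp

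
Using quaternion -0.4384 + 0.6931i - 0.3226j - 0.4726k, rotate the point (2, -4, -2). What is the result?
(4.881, -0.261, -0.327)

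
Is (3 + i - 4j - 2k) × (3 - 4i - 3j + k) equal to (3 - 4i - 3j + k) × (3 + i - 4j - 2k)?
No: pq = 3 - 19i - 14j - 22k ≠ 3 + i - 28j + 16k = qp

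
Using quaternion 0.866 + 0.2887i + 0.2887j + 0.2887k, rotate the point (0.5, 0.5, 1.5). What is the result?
(1.167, 0.167, 1.167)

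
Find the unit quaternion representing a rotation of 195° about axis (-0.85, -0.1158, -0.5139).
-0.1305 - 0.8427i - 0.1148j - 0.5095k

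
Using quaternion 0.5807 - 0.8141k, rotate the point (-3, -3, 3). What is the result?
(-1.86, 3.813, 3)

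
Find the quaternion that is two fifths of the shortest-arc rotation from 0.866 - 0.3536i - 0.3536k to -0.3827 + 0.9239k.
0.733 - 0.2299i - 0.6402k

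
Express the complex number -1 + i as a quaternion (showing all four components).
-1 + i + 0j + 0k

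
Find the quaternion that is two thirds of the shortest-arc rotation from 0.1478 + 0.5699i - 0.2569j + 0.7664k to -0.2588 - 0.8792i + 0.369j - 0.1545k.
0.2345 + 0.821i - 0.351j + 0.3844k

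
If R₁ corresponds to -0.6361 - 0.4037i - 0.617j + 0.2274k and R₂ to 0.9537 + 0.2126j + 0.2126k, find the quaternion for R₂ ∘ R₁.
-0.5238 - 0.2055i - 0.8095j + 0.1675k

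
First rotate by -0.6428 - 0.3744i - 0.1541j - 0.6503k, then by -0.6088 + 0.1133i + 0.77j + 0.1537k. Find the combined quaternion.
0.6524 - 0.3219i - 0.385j + 0.5679k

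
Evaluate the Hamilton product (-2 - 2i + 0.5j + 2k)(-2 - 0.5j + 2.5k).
-0.75 + 6.25i + 5j - 8k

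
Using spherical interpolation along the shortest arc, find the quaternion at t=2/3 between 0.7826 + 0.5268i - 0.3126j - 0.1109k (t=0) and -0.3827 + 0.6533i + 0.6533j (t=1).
0.6723 - 0.2928i - 0.678j - 0.0509k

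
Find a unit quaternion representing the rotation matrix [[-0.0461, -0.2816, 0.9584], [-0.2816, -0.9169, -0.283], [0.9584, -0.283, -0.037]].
0.6906i - 0.2039j + 0.6939k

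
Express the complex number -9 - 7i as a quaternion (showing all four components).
-9 - 7i + 0j + 0k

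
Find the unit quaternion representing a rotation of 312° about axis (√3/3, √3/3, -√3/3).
-0.9135 + 0.2348i + 0.2348j - 0.2348k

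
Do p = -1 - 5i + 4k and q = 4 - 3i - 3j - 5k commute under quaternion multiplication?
No: pq = 1 - 5i - 34j + 36k ≠ 1 - 29i + 40j + 6k = qp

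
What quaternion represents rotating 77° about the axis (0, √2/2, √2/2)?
0.7826 + 0.4402j + 0.4402k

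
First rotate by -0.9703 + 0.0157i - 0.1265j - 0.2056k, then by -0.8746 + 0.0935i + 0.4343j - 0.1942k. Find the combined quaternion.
0.8622 - 0.2183i - 0.2946j + 0.3496k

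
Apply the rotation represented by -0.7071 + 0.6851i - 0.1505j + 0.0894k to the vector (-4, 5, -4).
(-5.495, -2.211, -4.681)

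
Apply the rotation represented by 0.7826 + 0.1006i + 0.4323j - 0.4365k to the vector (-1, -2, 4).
(0.57, -2.741, 3.628)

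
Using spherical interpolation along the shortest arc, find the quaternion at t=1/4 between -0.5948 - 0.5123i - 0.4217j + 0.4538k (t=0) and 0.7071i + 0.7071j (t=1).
-0.4712 - 0.6043i - 0.5325j + 0.3595k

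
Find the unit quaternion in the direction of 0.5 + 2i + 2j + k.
0.1644 + 0.6576i + 0.6576j + 0.3288k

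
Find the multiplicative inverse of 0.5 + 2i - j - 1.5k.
0.0667 - 0.2667i + 0.1333j + 0.2k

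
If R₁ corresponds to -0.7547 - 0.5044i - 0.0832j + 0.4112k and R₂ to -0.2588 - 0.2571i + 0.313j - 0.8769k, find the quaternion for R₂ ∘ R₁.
0.4523 + 0.3803i + 0.3333j + 0.7346k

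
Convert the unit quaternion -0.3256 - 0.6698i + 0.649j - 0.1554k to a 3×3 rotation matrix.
[[0.1093, -0.9706, -0.2145], [-0.7682, 0.0544, -0.6379], [0.6308, 0.2345, -0.7397]]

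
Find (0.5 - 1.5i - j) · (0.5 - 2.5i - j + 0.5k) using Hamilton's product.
-4.5 - 2.5i - 0.25j - 0.75k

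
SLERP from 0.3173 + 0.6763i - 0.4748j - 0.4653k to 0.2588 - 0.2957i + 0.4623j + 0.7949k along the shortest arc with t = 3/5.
-0.0275 + 0.4854i - 0.5043j - 0.7137k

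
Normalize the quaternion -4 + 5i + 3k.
-0.5657 + 0.7071i + 0.4243k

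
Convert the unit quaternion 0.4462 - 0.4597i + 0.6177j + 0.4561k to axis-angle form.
axis = (-0.5137, 0.6902, 0.5096), θ = 127°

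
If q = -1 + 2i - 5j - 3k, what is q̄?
-1 - 2i + 5j + 3k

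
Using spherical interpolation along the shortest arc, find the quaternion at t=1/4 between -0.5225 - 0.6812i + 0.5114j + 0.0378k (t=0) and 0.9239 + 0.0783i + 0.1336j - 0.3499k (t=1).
-0.7065 - 0.5819i + 0.3789j + 0.1364k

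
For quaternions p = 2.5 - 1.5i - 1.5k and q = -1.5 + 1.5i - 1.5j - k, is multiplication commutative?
No: pq = -3 + 3.75i - 7.5j + 2k ≠ -3 + 8.25i - 2.5k = qp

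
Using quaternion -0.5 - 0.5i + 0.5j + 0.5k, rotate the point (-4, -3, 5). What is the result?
(-5, 4, -3)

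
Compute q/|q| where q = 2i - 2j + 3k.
0.4851i - 0.4851j + 0.7276k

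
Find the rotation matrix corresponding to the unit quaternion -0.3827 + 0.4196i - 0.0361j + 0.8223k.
[[-0.355, 0.5991, 0.7177], [-0.6597, -0.7045, 0.2618], [0.6624, -0.3805, 0.6453]]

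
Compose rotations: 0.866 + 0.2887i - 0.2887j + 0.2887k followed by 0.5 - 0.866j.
0.183 - 0.1057i - 0.8943j + 0.3944k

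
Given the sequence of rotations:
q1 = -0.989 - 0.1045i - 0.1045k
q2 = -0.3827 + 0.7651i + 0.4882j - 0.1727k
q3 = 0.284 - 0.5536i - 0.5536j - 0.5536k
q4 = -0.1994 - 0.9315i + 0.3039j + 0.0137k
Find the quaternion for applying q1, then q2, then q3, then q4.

q2 · q1 = 0.4404 - 0.7677i - 0.3848j + 0.2618k
q3 · q2 · q1 = -0.368 - 0.8198i + 0.2168j - 0.3814k
q4 · q3 · q2 · q1 = -0.7509 + 0.3874i - 0.5216j + 0.1182k
-0.7509 + 0.3874i - 0.5216j + 0.1182k


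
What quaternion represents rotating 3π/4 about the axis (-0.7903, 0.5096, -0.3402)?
0.3827 - 0.7301i + 0.4708j - 0.3143k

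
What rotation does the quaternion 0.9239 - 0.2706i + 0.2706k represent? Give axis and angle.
axis = (-√2/2, 0, √2/2), θ = π/4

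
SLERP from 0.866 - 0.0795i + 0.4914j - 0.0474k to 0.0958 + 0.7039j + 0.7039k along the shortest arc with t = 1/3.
0.7 - 0.0606i + 0.6648j + 0.2538k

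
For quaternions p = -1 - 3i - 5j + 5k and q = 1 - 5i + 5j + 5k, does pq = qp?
No: pq = -16 - 48i - 20j - 40k ≠ -16 + 52i + 40k = qp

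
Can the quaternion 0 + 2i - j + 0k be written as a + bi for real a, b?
No. The quaternion 2i - j has j-coefficient y = -1 and k-coefficient z = 0, not both zero, so it does not lie in the complex subalgebra spanned by 1 and i.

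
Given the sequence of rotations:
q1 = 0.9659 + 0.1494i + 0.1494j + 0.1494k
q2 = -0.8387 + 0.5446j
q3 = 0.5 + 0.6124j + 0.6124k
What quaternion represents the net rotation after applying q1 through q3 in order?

q2 · q1 = -0.8915 - 0.0439i + 0.4007j - 0.2067k
q3 · q2 · q1 = -0.5646 - 0.3939i - 0.3725j - 0.6224k
-0.5646 - 0.3939i - 0.3725j - 0.6224k


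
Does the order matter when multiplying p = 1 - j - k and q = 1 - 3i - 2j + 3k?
Yes: pq = 2 - 8i - k ≠ 2 + 2i - 6j + 5k = qp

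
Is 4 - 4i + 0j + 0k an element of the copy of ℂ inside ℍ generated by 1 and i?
Yes. The quaternion 4 - 4i has j- and k-coefficients y = z = 0, so it lies in the complex subalgebra spanned by 1 and i.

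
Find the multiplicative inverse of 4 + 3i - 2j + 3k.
0.1053 - 0.0789i + 0.0526j - 0.0789k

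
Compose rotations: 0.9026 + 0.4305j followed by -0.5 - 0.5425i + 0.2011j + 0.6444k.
-0.5379 - 0.7671i - 0.0337j + 0.3481k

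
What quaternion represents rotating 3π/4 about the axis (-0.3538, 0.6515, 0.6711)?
0.3827 - 0.3269i + 0.6019j + 0.62k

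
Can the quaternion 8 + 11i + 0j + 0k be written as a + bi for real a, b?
Yes. The quaternion 8 + 11i has j- and k-coefficients y = z = 0, so it lies in the complex subalgebra spanned by 1 and i.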